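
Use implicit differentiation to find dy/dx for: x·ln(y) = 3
Differentiate both sides with respect to x, treating y as y(x). By the chain rule, any term containing y contributes a factor of y' = dy/dx when we differentiate it.

Move every term to one side and write the relation as F(x, y) = 0. Term by term,
  d/dx[x·ln(y)] = x·y'/y + ln(y)
  d/dx[-3] = 0

The pieces without y' make up ∂F/∂x and the coefficient of y' is ∂F/∂y:
  ∂F/∂x = ln(y),
  ∂F/∂y = x/y.

Since d/dx[F] = ∂F/∂x + (∂F/∂y)·y' = 0, solve for y':
  (∂F/∂y)·y' = -∂F/∂x
  dy/dx = -(∂F/∂x)/(∂F/∂y) = -(ln(y))/(x/y) = -y·ln(y)/x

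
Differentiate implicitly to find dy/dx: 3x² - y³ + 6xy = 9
Apply d/dx to both sides, remembering that y depends on x. Each occurrence of y therefore brings in a y' = dy/dx via the chain rule.

With F(x, y) equal to the left-hand side minus the right, differentiate F term by term:
  d/dx[3x^2] = 6x
  d/dx[6xy] = 6x·y' + 6y
  d/dx[-y^3] = -3y^2·y'
  d/dx[-9] = 0
Adding these up, d/dx[F] = 0 becomes
  (6x + 6y) + (6x - 3y^2)·y' = 0,
so isolating y',
  dy/dx = -(6x + 6y)/(6x - 3y^2) = 2(-x - y)/(2x - y^2)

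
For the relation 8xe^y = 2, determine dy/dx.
Take d/dx of both sides. Since y is implicitly a function of x, the chain rule attaches a y' = dy/dx factor whenever we differentiate through y.

Set F(x, y) = (left side) − (right side), so the curve is F = 0. Differentiating each term of F:
  d/dx[8x·e^(y)] = 8x·y'·e^(y) + 8e^(y)
  d/dx[-2] = 0

Collecting, the y'-free part is the partial derivative in x and the y' coefficient is the partial derivative in y:
  ∂F/∂x = 8e^(y)
  ∂F/∂y = 8x·e^(y)

so d/dx[F(x, y(x))] = ∂F/∂x + (∂F/∂y)·y' = 0. Rearranging,
  dy/dx = -(∂F/∂x)/(∂F/∂y) = -(8e^(y))/(8x·e^(y)) = -1/x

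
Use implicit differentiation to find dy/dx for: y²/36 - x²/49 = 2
Differentiate both sides with respect to x, treating y as y(x). By the chain rule, any term containing y contributes a factor of y' = dy/dx when we differentiate it.

Move every term to one side and write the relation as F(x, y) = 0. Term by term,
  d/dx[-x^2/49] = -2x/49
  d/dx[y^2/36] = y·y'/18
  d/dx[-2] = 0

The pieces without y' make up ∂F/∂x and the coefficient of y' is ∂F/∂y:
  ∂F/∂x = -2x/49,
  ∂F/∂y = y/18.

Since d/dx[F] = ∂F/∂x + (∂F/∂y)·y' = 0, solve for y':
  (∂F/∂y)·y' = -∂F/∂x
  dy/dx = -(∂F/∂x)/(∂F/∂y) = -(-2x/49)/(y/18) = 36x/(49y)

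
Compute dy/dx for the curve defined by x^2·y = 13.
Take d/dx of both sides. Since y is implicitly a function of x, the chain rule attaches a y' = dy/dx factor whenever we differentiate through y.

Set F(x, y) = (left side) − (right side), so the curve is F = 0. Differentiating each term of F:
  d/dx[x^2y] = x^2·y' + 2xy
  d/dx[-13] = 0

Collecting, the y'-free part is the partial derivative in x and the y' coefficient is the partial derivative in y:
  ∂F/∂x = 2xy
  ∂F/∂y = x^2

so d/dx[F(x, y(x))] = ∂F/∂x + (∂F/∂y)·y' = 0. Rearranging,
  dy/dx = -(∂F/∂x)/(∂F/∂y) = -(2xy)/(x^2) = -2y/x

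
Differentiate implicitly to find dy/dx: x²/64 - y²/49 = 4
Differentiate the relation implicitly: treat y = y(x) and apply the chain rule, so every y-derivative picks up a y' = dy/dx factor.

With everything moved to the left-hand side, differentiate term by term:
  d/dx[x^2/64] = x/32
  d/dx[-y^2/49] = -2y·y'/49
  d/dx[-4] = 0

Separating the contributions that come from x directly and those that come through y:
  without y':      x/32
  multiplying y':  -2y/49

so (x/32) + (-2y/49)·y' = 0, and therefore
  dy/dx = -(x/32)/(-2y/49) = 49x/(64y)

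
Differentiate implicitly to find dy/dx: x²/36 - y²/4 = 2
Apply d/dx to both sides, remembering that y depends on x. Each occurrence of y therefore brings in a y' = dy/dx via the chain rule.

With F(x, y) equal to the left-hand side minus the right, differentiate F term by term:
  d/dx[x^2/36] = x/18
  d/dx[-y^2/4] = -y·y'/2
  d/dx[-2] = 0
Adding these up, d/dx[F] = 0 becomes
  (x/18) + (-y/2)·y' = 0,
so isolating y',
  dy/dx = -(x/18)/(-y/2) = x/(9y)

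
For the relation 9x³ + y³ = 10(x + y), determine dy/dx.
Differentiate both sides with respect to x, treating y as y(x). By the chain rule, any term containing y contributes a factor of y' = dy/dx when we differentiate it.

Move every term to one side and write the relation as F(x, y) = 0. Term by term,
  d/dx[9x^3] = 27x^2
  d/dx[-10x] = -10
  d/dx[y^3] = 3y^2·y'
  d/dx[-10y] = -10·y'

The pieces without y' make up ∂F/∂x and the coefficient of y' is ∂F/∂y:
  ∂F/∂x = 27x^2 - 10,
  ∂F/∂y = 3y^2 - 10.

Since d/dx[F] = ∂F/∂x + (∂F/∂y)·y' = 0, solve for y':
  (∂F/∂y)·y' = -∂F/∂x
  dy/dx = -(∂F/∂x)/(∂F/∂y) = -(27x^2 - 10)/(3y^2 - 10) = (10 - 27x^2)/(3y^2 - 10)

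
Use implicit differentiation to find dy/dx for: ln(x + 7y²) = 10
Differentiate both sides with respect to x, treating y as y(x). By the chain rule, any term containing y contributes a factor of y' = dy/dx when we differentiate it.

Move every term to one side and write the relation as F(x, y) = 0. Term by term,
  d/dx[ln(x + 7y^2)] = (14y·y' + 1)/(x + 7y^2)
  d/dx[-10] = 0

The pieces without y' make up ∂F/∂x and the coefficient of y' is ∂F/∂y:
  ∂F/∂x = 1/(x + 7y^2),
  ∂F/∂y = 14y/(x + 7y^2).

Since d/dx[F] = ∂F/∂x + (∂F/∂y)·y' = 0, solve for y':
  (∂F/∂y)·y' = -∂F/∂x
  dy/dx = -(∂F/∂x)/(∂F/∂y) = -(1/(x + 7y^2))/(14y/(x + 7y^2)) = -1/(14y)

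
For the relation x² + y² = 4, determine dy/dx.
Differentiate both sides with respect to x, treating y as y(x). By the chain rule, any term containing y contributes a factor of y' = dy/dx when we differentiate it.

Move every term to one side and write the relation as F(x, y) = 0. Term by term,
  d/dx[x^2] = 2x
  d/dx[y^2] = 2y·y'
  d/dx[-4] = 0

The pieces without y' make up ∂F/∂x and the coefficient of y' is ∂F/∂y:
  ∂F/∂x = 2x,
  ∂F/∂y = 2y.

Since d/dx[F] = ∂F/∂x + (∂F/∂y)·y' = 0, solve for y':
  (∂F/∂y)·y' = -∂F/∂x
  dy/dx = -(∂F/∂x)/(∂F/∂y) = -(2x)/(2y) = -x/y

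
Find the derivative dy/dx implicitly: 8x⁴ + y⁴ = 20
Apply d/dx to both sides, remembering that y depends on x. Each occurrence of y therefore brings in a y' = dy/dx via the chain rule.

With F(x, y) equal to the left-hand side minus the right, differentiate F term by term:
  d/dx[8x^4] = 32x^3
  d/dx[y^4] = 4y^3·y'
  d/dx[-20] = 0
Adding these up, d/dx[F] = 0 becomes
  (32x^3) + (4y^3)·y' = 0,
so isolating y',
  dy/dx = -(32x^3)/(4y^3) = -8x^3/y^3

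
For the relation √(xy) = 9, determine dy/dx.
Take d/dx of both sides. Since y is implicitly a function of x, the chain rule attaches a y' = dy/dx factor whenever we differentiate through y.

Set F(x, y) = (left side) − (right side), so the curve is F = 0. Differentiating each term of F:
  d/dx[√(xy)] = √(xy)(x·y'/2 + y/2)/(xy)
  d/dx[-9] = 0

Collecting, the y'-free part is the partial derivative in x and the y' coefficient is the partial derivative in y:
  ∂F/∂x = √(xy)/(2x)
  ∂F/∂y = √(xy)/(2y)

so d/dx[F(x, y(x))] = ∂F/∂x + (∂F/∂y)·y' = 0. Rearranging,
  dy/dx = -(∂F/∂x)/(∂F/∂y) = -(√(xy)/(2x))/(√(xy)/(2y)) = -y/x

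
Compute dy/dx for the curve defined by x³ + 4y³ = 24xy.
Differentiate both sides with respect to x, treating y as y(x). By the chain rule, any term containing y contributes a factor of y' = dy/dx when we differentiate it.

Move every term to one side and write the relation as F(x, y) = 0. Term by term,
  d/dx[x^3] = 3x^2
  d/dx[-24xy] = -24x·y' - 24y
  d/dx[4y^3] = 12y^2·y'

The pieces without y' make up ∂F/∂x and the coefficient of y' is ∂F/∂y:
  ∂F/∂x = 3x^2 - 24y,
  ∂F/∂y = -24x + 12y^2.

Since d/dx[F] = ∂F/∂x + (∂F/∂y)·y' = 0, solve for y':
  (∂F/∂y)·y' = -∂F/∂x
  dy/dx = -(∂F/∂x)/(∂F/∂y) = -(3x^2 - 24y)/(-24x + 12y^2) = (x^2 - 8y)/(4(2x - y^2))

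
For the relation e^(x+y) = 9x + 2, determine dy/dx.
Differentiate the relation implicitly: treat y = y(x) and apply the chain rule, so every y-derivative picks up a y' = dy/dx factor.

With everything moved to the left-hand side, differentiate term by term:
  d/dx[-9x] = -9
  d/dx[e^(x + y)] = (y' + 1)·e^(x + y)
  d/dx[-2] = 0

Separating the contributions that come from x directly and those that come through y:
  without y':      e^(x + y) - 9
  multiplying y':  e^(x + y)

so (e^(x + y) - 9) + (e^(x + y))·y' = 0, and therefore
  dy/dx = -(e^(x + y) - 9)/(e^(x + y)) = 9e^(-x - y) - 1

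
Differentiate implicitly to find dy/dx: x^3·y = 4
Take d/dx of both sides. Since y is implicitly a function of x, the chain rule attaches a y' = dy/dx factor whenever we differentiate through y.

Set F(x, y) = (left side) − (right side), so the curve is F = 0. Differentiating each term of F:
  d/dx[x^3y] = x^3·y' + 3x^2y
  d/dx[-4] = 0

Collecting, the y'-free part is the partial derivative in x and the y' coefficient is the partial derivative in y:
  ∂F/∂x = 3x^2y
  ∂F/∂y = x^3

so d/dx[F(x, y(x))] = ∂F/∂x + (∂F/∂y)·y' = 0. Rearranging,
  dy/dx = -(∂F/∂x)/(∂F/∂y) = -(3x^2y)/(x^3) = -3y/x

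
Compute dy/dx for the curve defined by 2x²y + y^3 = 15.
Differentiate both sides with respect to x, treating y as y(x). By the chain rule, any term containing y contributes a factor of y' = dy/dx when we differentiate it.

Move every term to one side and write the relation as F(x, y) = 0. Term by term,
  d/dx[2x^2y] = 2x^2·y' + 4xy
  d/dx[y^3] = 3y^2·y'
  d/dx[-15] = 0

The pieces without y' make up ∂F/∂x and the coefficient of y' is ∂F/∂y:
  ∂F/∂x = 4xy,
  ∂F/∂y = 2x^2 + 3y^2.

Since d/dx[F] = ∂F/∂x + (∂F/∂y)·y' = 0, solve for y':
  (∂F/∂y)·y' = -∂F/∂x
  dy/dx = -(∂F/∂x)/(∂F/∂y) = -(4xy)/(2x^2 + 3y^2) = -4xy/(2x^2 + 3y^2)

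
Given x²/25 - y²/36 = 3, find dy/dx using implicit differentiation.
Apply d/dx to both sides, remembering that y depends on x. Each occurrence of y therefore brings in a y' = dy/dx via the chain rule.

With F(x, y) equal to the left-hand side minus the right, differentiate F term by term:
  d/dx[x^2/25] = 2x/25
  d/dx[-y^2/36] = -y·y'/18
  d/dx[-3] = 0
Adding these up, d/dx[F] = 0 becomes
  (2x/25) + (-y/18)·y' = 0,
so isolating y',
  dy/dx = -(2x/25)/(-y/18) = 36x/(25y)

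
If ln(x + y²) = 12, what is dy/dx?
Take d/dx of both sides. Since y is implicitly a function of x, the chain rule attaches a y' = dy/dx factor whenever we differentiate through y.

Set F(x, y) = (left side) − (right side), so the curve is F = 0. Differentiating each term of F:
  d/dx[ln(x + y^2)] = (2y·y' + 1)/(x + y^2)
  d/dx[-12] = 0

Collecting, the y'-free part is the partial derivative in x and the y' coefficient is the partial derivative in y:
  ∂F/∂x = 1/(x + y^2)
  ∂F/∂y = 2y/(x + y^2)

so d/dx[F(x, y(x))] = ∂F/∂x + (∂F/∂y)·y' = 0. Rearranging,
  dy/dx = -(∂F/∂x)/(∂F/∂y) = -(1/(x + y^2))/(2y/(x + y^2)) = -1/(2y)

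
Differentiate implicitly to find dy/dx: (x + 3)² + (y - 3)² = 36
Differentiate the relation implicitly: treat y = y(x) and apply the chain rule, so every y-derivative picks up a y' = dy/dx factor.

With everything moved to the left-hand side, differentiate term by term:
  d/dx[(x + 3)^2] = 2x + 6
  d/dx[(y - 3)^2] = 2·y'(y - 3)
  d/dx[-36] = 0

Separating the contributions that come from x directly and those that come through y:
  without y':      2x + 6
  multiplying y':  2y - 6

so (2x + 6) + (2y - 6)·y' = 0, and therefore
  dy/dx = -(2x + 6)/(2y - 6) = (-x - 3)/(y - 3)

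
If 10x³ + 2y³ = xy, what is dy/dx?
Take d/dx of both sides. Since y is implicitly a function of x, the chain rule attaches a y' = dy/dx factor whenever we differentiate through y.

Set F(x, y) = (left side) − (right side), so the curve is F = 0. Differentiating each term of F:
  d/dx[10x^3] = 30x^2
  d/dx[-xy] = -x·y' - y
  d/dx[2y^3] = 6y^2·y'

Collecting, the y'-free part is the partial derivative in x and the y' coefficient is the partial derivative in y:
  ∂F/∂x = 30x^2 - y
  ∂F/∂y = -x + 6y^2

so d/dx[F(x, y(x))] = ∂F/∂x + (∂F/∂y)·y' = 0. Rearranging,
  dy/dx = -(∂F/∂x)/(∂F/∂y) = -(30x^2 - y)/(-x + 6y^2) = (30x^2 - y)/(x - 6y^2)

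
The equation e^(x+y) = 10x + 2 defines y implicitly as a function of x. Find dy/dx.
Differentiate both sides with respect to x, treating y as y(x). By the chain rule, any term containing y contributes a factor of y' = dy/dx when we differentiate it.

Move every term to one side and write the relation as F(x, y) = 0. Term by term,
  d/dx[-10x] = -10
  d/dx[e^(x + y)] = (y' + 1)·e^(x + y)
  d/dx[-2] = 0

The pieces without y' make up ∂F/∂x and the coefficient of y' is ∂F/∂y:
  ∂F/∂x = e^(x + y) - 10,
  ∂F/∂y = e^(x + y).

Since d/dx[F] = ∂F/∂x + (∂F/∂y)·y' = 0, solve for y':
  (∂F/∂y)·y' = -∂F/∂x
  dy/dx = -(∂F/∂x)/(∂F/∂y) = -(e^(x + y) - 10)/(e^(x + y)) = 10e^(-x - y) - 1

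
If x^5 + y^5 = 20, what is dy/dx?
Apply d/dx to both sides, remembering that y depends on x. Each occurrence of y therefore brings in a y' = dy/dx via the chain rule.

With F(x, y) equal to the left-hand side minus the right, differentiate F term by term:
  d/dx[x^5] = 5x^4
  d/dx[y^5] = 5y^4·y'
  d/dx[-20] = 0
Adding these up, d/dx[F] = 0 becomes
  (5x^4) + (5y^4)·y' = 0,
so isolating y',
  dy/dx = -(5x^4)/(5y^4) = -x^4/y^4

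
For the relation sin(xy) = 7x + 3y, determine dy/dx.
Differentiate both sides with respect to x, treating y as y(x). By the chain rule, any term containing y contributes a factor of y' = dy/dx when we differentiate it.

Move every term to one side and write the relation as F(x, y) = 0. Term by term,
  d/dx[-7x] = -7
  d/dx[-3y] = -3·y'
  d/dx[sin(xy)] = (x·y' + y)·cos(xy)

The pieces without y' make up ∂F/∂x and the coefficient of y' is ∂F/∂y:
  ∂F/∂x = y·cos(xy) - 7,
  ∂F/∂y = x·cos(xy) - 3.

Since d/dx[F] = ∂F/∂x + (∂F/∂y)·y' = 0, solve for y':
  (∂F/∂y)·y' = -∂F/∂x
  dy/dx = -(∂F/∂x)/(∂F/∂y) = -(y·cos(xy) - 7)/(x·cos(xy) - 3) = (-y·cos(xy) + 7)/(x·cos(xy) - 3)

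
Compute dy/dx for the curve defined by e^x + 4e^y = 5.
Apply d/dx to both sides, remembering that y depends on x. Each occurrence of y therefore brings in a y' = dy/dx via the chain rule.

With F(x, y) equal to the left-hand side minus the right, differentiate F term by term:
  d/dx[e^(x)] = e^(x)
  d/dx[4e^(y)] = 4·y'·e^(y)
  d/dx[-5] = 0
Adding these up, d/dx[F] = 0 becomes
  (e^(x)) + (4e^(y))·y' = 0,
so isolating y',
  dy/dx = -(e^(x))/(4e^(y)) = -e^(x - y)/4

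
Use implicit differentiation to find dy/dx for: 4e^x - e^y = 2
Apply d/dx to both sides, remembering that y depends on x. Each occurrence of y therefore brings in a y' = dy/dx via the chain rule.

With F(x, y) equal to the left-hand side minus the right, differentiate F term by term:
  d/dx[4e^(x)] = 4e^(x)
  d/dx[-e^(y)] = -y'·e^(y)
  d/dx[-2] = 0
Adding these up, d/dx[F] = 0 becomes
  (4e^(x)) + (-e^(y))·y' = 0,
so isolating y',
  dy/dx = -(4e^(x))/(-e^(y)) = 4e^(x - y)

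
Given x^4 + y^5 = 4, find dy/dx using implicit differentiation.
Differentiate both sides with respect to x, treating y as y(x). By the chain rule, any term containing y contributes a factor of y' = dy/dx when we differentiate it.

Move every term to one side and write the relation as F(x, y) = 0. Term by term,
  d/dx[x^4] = 4x^3
  d/dx[y^5] = 5y^4·y'
  d/dx[-4] = 0

The pieces without y' make up ∂F/∂x and the coefficient of y' is ∂F/∂y:
  ∂F/∂x = 4x^3,
  ∂F/∂y = 5y^4.

Since d/dx[F] = ∂F/∂x + (∂F/∂y)·y' = 0, solve for y':
  (∂F/∂y)·y' = -∂F/∂x
  dy/dx = -(∂F/∂x)/(∂F/∂y) = -(4x^3)/(5y^4) = -4x^3/(5y^4)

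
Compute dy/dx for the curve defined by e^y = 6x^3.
Differentiate the relation implicitly: treat y = y(x) and apply the chain rule, so every y-derivative picks up a y' = dy/dx factor.

With everything moved to the left-hand side, differentiate term by term:
  d/dx[-6x^3] = -18x^2
  d/dx[e^(y)] = y'·e^(y)

Separating the contributions that come from x directly and those that come through y:
  without y':      -18x^2
  multiplying y':  e^(y)

so (-18x^2) + (e^(y))·y' = 0, and therefore
  dy/dx = -(-18x^2)/(e^(y)) = 18x^2e^(-y)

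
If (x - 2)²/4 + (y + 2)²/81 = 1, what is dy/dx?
Differentiate both sides with respect to x, treating y as y(x). By the chain rule, any term containing y contributes a factor of y' = dy/dx when we differentiate it.

Move every term to one side and write the relation as F(x, y) = 0. Term by term,
  d/dx[(x - 2)^2/4] = x/2 - 1
  d/dx[(y + 2)^2/81] = 2·y'(y + 2)/81
  d/dx[-1] = 0

The pieces without y' make up ∂F/∂x and the coefficient of y' is ∂F/∂y:
  ∂F/∂x = x/2 - 1,
  ∂F/∂y = 2y/81 + 4/81.

Since d/dx[F] = ∂F/∂x + (∂F/∂y)·y' = 0, solve for y':
  (∂F/∂y)·y' = -∂F/∂x
  dy/dx = -(∂F/∂x)/(∂F/∂y) = -(x/2 - 1)/(2y/81 + 4/81)
        = -((x - 2)/2)/(2(y + 2)/81) = 81(2 - x)/(4(y + 2))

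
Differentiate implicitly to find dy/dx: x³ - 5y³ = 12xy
Differentiate the relation implicitly: treat y = y(x) and apply the chain rule, so every y-derivative picks up a y' = dy/dx factor.

With everything moved to the left-hand side, differentiate term by term:
  d/dx[x^3] = 3x^2
  d/dx[-12xy] = -12x·y' - 12y
  d/dx[-5y^3] = -15y^2·y'

Separating the contributions that come from x directly and those that come through y:
  without y':      3x^2 - 12y
  multiplying y':  -12x - 15y^2

so (3x^2 - 12y) + (-12x - 15y^2)·y' = 0, and therefore
  dy/dx = -(3x^2 - 12y)/(-12x - 15y^2) = (x^2 - 4y)/(4x + 5y^2)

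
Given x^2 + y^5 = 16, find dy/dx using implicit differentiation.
Take d/dx of both sides. Since y is implicitly a function of x, the chain rule attaches a y' = dy/dx factor whenever we differentiate through y.

Set F(x, y) = (left side) − (right side), so the curve is F = 0. Differentiating each term of F:
  d/dx[x^2] = 2x
  d/dx[y^5] = 5y^4·y'
  d/dx[-16] = 0

Collecting, the y'-free part is the partial derivative in x and the y' coefficient is the partial derivative in y:
  ∂F/∂x = 2x
  ∂F/∂y = 5y^4

so d/dx[F(x, y(x))] = ∂F/∂x + (∂F/∂y)·y' = 0. Rearranging,
  dy/dx = -(∂F/∂x)/(∂F/∂y) = -(2x)/(5y^4) = -2x/(5y^4)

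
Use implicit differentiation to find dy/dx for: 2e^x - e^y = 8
Take d/dx of both sides. Since y is implicitly a function of x, the chain rule attaches a y' = dy/dx factor whenever we differentiate through y.

Set F(x, y) = (left side) − (right side), so the curve is F = 0. Differentiating each term of F:
  d/dx[2e^(x)] = 2e^(x)
  d/dx[-e^(y)] = -y'·e^(y)
  d/dx[-8] = 0

Collecting, the y'-free part is the partial derivative in x and the y' coefficient is the partial derivative in y:
  ∂F/∂x = 2e^(x)
  ∂F/∂y = -e^(y)

so d/dx[F(x, y(x))] = ∂F/∂x + (∂F/∂y)·y' = 0. Rearranging,
  dy/dx = -(∂F/∂x)/(∂F/∂y) = -(2e^(x))/(-e^(y)) = 2e^(x - y)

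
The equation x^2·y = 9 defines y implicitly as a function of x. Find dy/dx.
Differentiate the relation implicitly: treat y = y(x) and apply the chain rule, so every y-derivative picks up a y' = dy/dx factor.

With everything moved to the left-hand side, differentiate term by term:
  d/dx[x^2y] = x^2·y' + 2xy
  d/dx[-9] = 0

Separating the contributions that come from x directly and those that come through y:
  without y':      2xy
  multiplying y':  x^2

so (2xy) + (x^2)·y' = 0, and therefore
  dy/dx = -(2xy)/(x^2) = -2y/x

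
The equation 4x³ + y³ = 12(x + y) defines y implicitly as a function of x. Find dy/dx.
Differentiate the relation implicitly: treat y = y(x) and apply the chain rule, so every y-derivative picks up a y' = dy/dx factor.

With everything moved to the left-hand side, differentiate term by term:
  d/dx[4x^3] = 12x^2
  d/dx[-12x] = -12
  d/dx[y^3] = 3y^2·y'
  d/dx[-12y] = -12·y'

Separating the contributions that come from x directly and those that come through y:
  without y':      12x^2 - 12
  multiplying y':  3y^2 - 12

so (12x^2 - 12) + (3y^2 - 12)·y' = 0, and therefore
  dy/dx = -(12x^2 - 12)/(3y^2 - 12) = 4(1 - x^2)/(y^2 - 4)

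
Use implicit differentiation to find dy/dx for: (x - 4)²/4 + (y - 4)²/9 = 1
Differentiate both sides with respect to x, treating y as y(x). By the chain rule, any term containing y contributes a factor of y' = dy/dx when we differentiate it.

Move every term to one side and write the relation as F(x, y) = 0. Term by term,
  d/dx[(x - 4)^2/4] = x/2 - 2
  d/dx[(y - 4)^2/9] = 2·y'(y - 4)/9
  d/dx[-1] = 0

The pieces without y' make up ∂F/∂x and the coefficient of y' is ∂F/∂y:
  ∂F/∂x = x/2 - 2,
  ∂F/∂y = 2y/9 - 8/9.

Since d/dx[F] = ∂F/∂x + (∂F/∂y)·y' = 0, solve for y':
  (∂F/∂y)·y' = -∂F/∂x
  dy/dx = -(∂F/∂x)/(∂F/∂y) = -(x/2 - 2)/(2y/9 - 8/9)
        = -((x - 4)/2)/(2(y - 4)/9) = 9(4 - x)/(4(y - 4))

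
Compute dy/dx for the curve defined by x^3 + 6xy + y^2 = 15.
Differentiate both sides with respect to x, treating y as y(x). By the chain rule, any term containing y contributes a factor of y' = dy/dx when we differentiate it.

Move every term to one side and write the relation as F(x, y) = 0. Term by term,
  d/dx[x^3] = 3x^2
  d/dx[6xy] = 6x·y' + 6y
  d/dx[y^2] = 2y·y'
  d/dx[-15] = 0

The pieces without y' make up ∂F/∂x and the coefficient of y' is ∂F/∂y:
  ∂F/∂x = 3x^2 + 6y,
  ∂F/∂y = 6x + 2y.

Since d/dx[F] = ∂F/∂x + (∂F/∂y)·y' = 0, solve for y':
  (∂F/∂y)·y' = -∂F/∂x
  dy/dx = -(∂F/∂x)/(∂F/∂y) = -(3x^2 + 6y)/(6x + 2y) = 3(-x^2 - 2y)/(2(3x + y))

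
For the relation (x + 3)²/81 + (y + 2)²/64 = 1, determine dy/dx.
Take d/dx of both sides. Since y is implicitly a function of x, the chain rule attaches a y' = dy/dx factor whenever we differentiate through y.

Set F(x, y) = (left side) − (right side), so the curve is F = 0. Differentiating each term of F:
  d/dx[(x + 3)^2/81] = 2x/81 + 2/27
  d/dx[(y + 2)^2/64] = y'(y + 2)/32
  d/dx[-1] = 0

Collecting, the y'-free part is the partial derivative in x and the y' coefficient is the partial derivative in y:
  ∂F/∂x = 2x/81 + 2/27
  ∂F/∂y = y/32 + 1/16

so d/dx[F(x, y(x))] = ∂F/∂x + (∂F/∂y)·y' = 0. Rearranging,
  dy/dx = -(∂F/∂x)/(∂F/∂y) = -(2x/81 + 2/27)/(y/32 + 1/16)
        = -(2(x + 3)/81)/((y + 2)/32) = 64(-x - 3)/(81(y + 2))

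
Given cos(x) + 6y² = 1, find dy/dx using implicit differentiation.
Differentiate both sides with respect to x, treating y as y(x). By the chain rule, any term containing y contributes a factor of y' = dy/dx when we differentiate it.

Move every term to one side and write the relation as F(x, y) = 0. Term by term,
  d/dx[6y^2] = 12y·y'
  d/dx[cos(x)] = -sin(x)
  d/dx[-1] = 0

The pieces without y' make up ∂F/∂x and the coefficient of y' is ∂F/∂y:
  ∂F/∂x = -sin(x),
  ∂F/∂y = 12y.

Since d/dx[F] = ∂F/∂x + (∂F/∂y)·y' = 0, solve for y':
  (∂F/∂y)·y' = -∂F/∂x
  dy/dx = -(∂F/∂x)/(∂F/∂y) = -(-sin(x))/(12y) = sin(x)/(12y)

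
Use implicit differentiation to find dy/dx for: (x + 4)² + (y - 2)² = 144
Differentiate the relation implicitly: treat y = y(x) and apply the chain rule, so every y-derivative picks up a y' = dy/dx factor.

With everything moved to the left-hand side, differentiate term by term:
  d/dx[(x + 4)^2] = 2x + 8
  d/dx[(y - 2)^2] = 2·y'(y - 2)
  d/dx[-144] = 0

Separating the contributions that come from x directly and those that come through y:
  without y':      2x + 8
  multiplying y':  2y - 4

so (2x + 8) + (2y - 4)·y' = 0, and therefore
  dy/dx = -(2x + 8)/(2y - 4) = (-x - 4)/(y - 2)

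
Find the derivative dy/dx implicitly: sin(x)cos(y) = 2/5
Differentiate the relation implicitly: treat y = y(x) and apply the chain rule, so every y-derivative picks up a y' = dy/dx factor.

With everything moved to the left-hand side, differentiate term by term:
  d/dx[sin(x)·cos(y)] = -y'·sin(x)·sin(y) + cos(x)·cos(y)
  d/dx[-2/5] = 0

Separating the contributions that come from x directly and those that come through y:
  without y':      cos(x)·cos(y)
  multiplying y':  -sin(x)·sin(y)

so (cos(x)·cos(y)) + (-sin(x)·sin(y))·y' = 0, and therefore
  dy/dx = -(cos(x)·cos(y))/(-sin(x)·sin(y)) = 1/(tan(x)·tan(y))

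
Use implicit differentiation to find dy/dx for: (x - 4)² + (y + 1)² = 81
Differentiate both sides with respect to x, treating y as y(x). By the chain rule, any term containing y contributes a factor of y' = dy/dx when we differentiate it.

Move every term to one side and write the relation as F(x, y) = 0. Term by term,
  d/dx[(x - 4)^2] = 2x - 8
  d/dx[(y + 1)^2] = 2·y'(y + 1)
  d/dx[-81] = 0

The pieces without y' make up ∂F/∂x and the coefficient of y' is ∂F/∂y:
  ∂F/∂x = 2x - 8,
  ∂F/∂y = 2y + 2.

Since d/dx[F] = ∂F/∂x + (∂F/∂y)·y' = 0, solve for y':
  (∂F/∂y)·y' = -∂F/∂x
  dy/dx = -(∂F/∂x)/(∂F/∂y) = -(2x - 8)/(2y + 2) = (4 - x)/(y + 1)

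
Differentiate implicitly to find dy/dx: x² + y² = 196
Differentiate both sides with respect to x, treating y as y(x). By the chain rule, any term containing y contributes a factor of y' = dy/dx when we differentiate it.

Move every term to one side and write the relation as F(x, y) = 0. Term by term,
  d/dx[x^2] = 2x
  d/dx[y^2] = 2y·y'
  d/dx[-196] = 0

The pieces without y' make up ∂F/∂x and the coefficient of y' is ∂F/∂y:
  ∂F/∂x = 2x,
  ∂F/∂y = 2y.

Since d/dx[F] = ∂F/∂x + (∂F/∂y)·y' = 0, solve for y':
  (∂F/∂y)·y' = -∂F/∂x
  dy/dx = -(∂F/∂x)/(∂F/∂y) = -(2x)/(2y) = -x/y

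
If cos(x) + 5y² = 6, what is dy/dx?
Take d/dx of both sides. Since y is implicitly a function of x, the chain rule attaches a y' = dy/dx factor whenever we differentiate through y.

Set F(x, y) = (left side) − (right side), so the curve is F = 0. Differentiating each term of F:
  d/dx[5y^2] = 10y·y'
  d/dx[cos(x)] = -sin(x)
  d/dx[-6] = 0

Collecting, the y'-free part is the partial derivative in x and the y' coefficient is the partial derivative in y:
  ∂F/∂x = -sin(x)
  ∂F/∂y = 10y

so d/dx[F(x, y(x))] = ∂F/∂x + (∂F/∂y)·y' = 0. Rearranging,
  dy/dx = -(∂F/∂x)/(∂F/∂y) = -(-sin(x))/(10y) = sin(x)/(10y)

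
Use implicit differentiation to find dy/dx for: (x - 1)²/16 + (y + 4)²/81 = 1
Differentiate the relation implicitly: treat y = y(x) and apply the chain rule, so every y-derivative picks up a y' = dy/dx factor.

With everything moved to the left-hand side, differentiate term by term:
  d/dx[(x - 1)^2/16] = x/8 - 1/8
  d/dx[(y + 4)^2/81] = 2·y'(y + 4)/81
  d/dx[-1] = 0

Separating the contributions that come from x directly and those that come through y:
  without y':      x/8 - 1/8
  multiplying y':  2y/81 + 8/81

so (x/8 - 1/8) + (2y/81 + 8/81)·y' = 0, and therefore
  dy/dx = -(x/8 - 1/8)/(2y/81 + 8/81)
        = -((x - 1)/8)/(2(y + 4)/81) = 81(1 - x)/(16(y + 4))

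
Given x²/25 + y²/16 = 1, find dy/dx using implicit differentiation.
Take d/dx of both sides. Since y is implicitly a function of x, the chain rule attaches a y' = dy/dx factor whenever we differentiate through y.

Set F(x, y) = (left side) − (right side), so the curve is F = 0. Differentiating each term of F:
  d/dx[x^2/25] = 2x/25
  d/dx[y^2/16] = y·y'/8
  d/dx[-1] = 0

Collecting, the y'-free part is the partial derivative in x and the y' coefficient is the partial derivative in y:
  ∂F/∂x = 2x/25
  ∂F/∂y = y/8

so d/dx[F(x, y(x))] = ∂F/∂x + (∂F/∂y)·y' = 0. Rearranging,
  dy/dx = -(∂F/∂x)/(∂F/∂y) = -(2x/25)/(y/8) = -16x/(25y)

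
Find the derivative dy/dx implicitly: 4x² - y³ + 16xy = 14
Differentiate both sides with respect to x, treating y as y(x). By the chain rule, any term containing y contributes a factor of y' = dy/dx when we differentiate it.

Move every term to one side and write the relation as F(x, y) = 0. Term by term,
  d/dx[4x^2] = 8x
  d/dx[16xy] = 16x·y' + 16y
  d/dx[-y^3] = -3y^2·y'
  d/dx[-14] = 0

The pieces without y' make up ∂F/∂x and the coefficient of y' is ∂F/∂y:
  ∂F/∂x = 8x + 16y,
  ∂F/∂y = 16x - 3y^2.

Since d/dx[F] = ∂F/∂x + (∂F/∂y)·y' = 0, solve for y':
  (∂F/∂y)·y' = -∂F/∂x
  dy/dx = -(∂F/∂x)/(∂F/∂y) = -(8x + 16y)/(16x - 3y^2) = 8(-x - 2y)/(16x - 3y^2)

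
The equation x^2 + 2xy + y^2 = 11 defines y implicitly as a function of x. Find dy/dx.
Take d/dx of both sides. Since y is implicitly a function of x, the chain rule attaches a y' = dy/dx factor whenever we differentiate through y.

Set F(x, y) = (left side) − (right side), so the curve is F = 0. Differentiating each term of F:
  d/dx[x^2] = 2x
  d/dx[2xy] = 2x·y' + 2y
  d/dx[y^2] = 2y·y'
  d/dx[-11] = 0

Collecting, the y'-free part is the partial derivative in x and the y' coefficient is the partial derivative in y:
  ∂F/∂x = 2x + 2y
  ∂F/∂y = 2x + 2y

so d/dx[F(x, y(x))] = ∂F/∂x + (∂F/∂y)·y' = 0. Rearranging,
  dy/dx = -(∂F/∂x)/(∂F/∂y) = -(2x + 2y)/(2x + 2y) = -1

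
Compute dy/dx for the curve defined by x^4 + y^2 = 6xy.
Differentiate both sides with respect to x, treating y as y(x). By the chain rule, any term containing y contributes a factor of y' = dy/dx when we differentiate it.

Move every term to one side and write the relation as F(x, y) = 0. Term by term,
  d/dx[x^4] = 4x^3
  d/dx[-6xy] = -6x·y' - 6y
  d/dx[y^2] = 2y·y'

The pieces without y' make up ∂F/∂x and the coefficient of y' is ∂F/∂y:
  ∂F/∂x = 4x^3 - 6y,
  ∂F/∂y = -6x + 2y.

Since d/dx[F] = ∂F/∂x + (∂F/∂y)·y' = 0, solve for y':
  (∂F/∂y)·y' = -∂F/∂x
  dy/dx = -(∂F/∂x)/(∂F/∂y) = -(4x^3 - 6y)/(-6x + 2y) = (2x^3 - 3y)/(3x - y)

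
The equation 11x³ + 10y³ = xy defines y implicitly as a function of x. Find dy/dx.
Apply d/dx to both sides, remembering that y depends on x. Each occurrence of y therefore brings in a y' = dy/dx via the chain rule.

With F(x, y) equal to the left-hand side minus the right, differentiate F term by term:
  d/dx[11x^3] = 33x^2
  d/dx[-xy] = -x·y' - y
  d/dx[10y^3] = 30y^2·y'
Adding these up, d/dx[F] = 0 becomes
  (33x^2 - y) + (-x + 30y^2)·y' = 0,
so isolating y',
  dy/dx = -(33x^2 - y)/(-x + 30y^2) = (33x^2 - y)/(x - 30y^2)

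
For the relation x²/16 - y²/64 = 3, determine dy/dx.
Apply d/dx to both sides, remembering that y depends on x. Each occurrence of y therefore brings in a y' = dy/dx via the chain rule.

With F(x, y) equal to the left-hand side minus the right, differentiate F term by term:
  d/dx[x^2/16] = x/8
  d/dx[-y^2/64] = -y·y'/32
  d/dx[-3] = 0
Adding these up, d/dx[F] = 0 becomes
  (x/8) + (-y/32)·y' = 0,
so isolating y',
  dy/dx = -(x/8)/(-y/32) = 4x/y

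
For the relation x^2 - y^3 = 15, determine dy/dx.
Take d/dx of both sides. Since y is implicitly a function of x, the chain rule attaches a y' = dy/dx factor whenever we differentiate through y.

Set F(x, y) = (left side) − (right side), so the curve is F = 0. Differentiating each term of F:
  d/dx[x^2] = 2x
  d/dx[-y^3] = -3y^2·y'
  d/dx[-15] = 0

Collecting, the y'-free part is the partial derivative in x and the y' coefficient is the partial derivative in y:
  ∂F/∂x = 2x
  ∂F/∂y = -3y^2

so d/dx[F(x, y(x))] = ∂F/∂x + (∂F/∂y)·y' = 0. Rearranging,
  dy/dx = -(∂F/∂x)/(∂F/∂y) = -(2x)/(-3y^2) = 2x/(3y^2)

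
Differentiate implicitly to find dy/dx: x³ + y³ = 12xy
Apply d/dx to both sides, remembering that y depends on x. Each occurrence of y therefore brings in a y' = dy/dx via the chain rule.

With F(x, y) equal to the left-hand side minus the right, differentiate F term by term:
  d/dx[x^3] = 3x^2
  d/dx[-12xy] = -12x·y' - 12y
  d/dx[y^3] = 3y^2·y'
Adding these up, d/dx[F] = 0 becomes
  (3x^2 - 12y) + (-12x + 3y^2)·y' = 0,
so isolating y',
  dy/dx = -(3x^2 - 12y)/(-12x + 3y^2) = (x^2 - 4y)/(4x - y^2)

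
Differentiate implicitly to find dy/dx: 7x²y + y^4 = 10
Differentiate the relation implicitly: treat y = y(x) and apply the chain rule, so every y-derivative picks up a y' = dy/dx factor.

With everything moved to the left-hand side, differentiate term by term:
  d/dx[7x^2y] = 7x^2·y' + 14xy
  d/dx[y^4] = 4y^3·y'
  d/dx[-10] = 0

Separating the contributions that come from x directly and those that come through y:
  without y':      14xy
  multiplying y':  7x^2 + 4y^3

so (14xy) + (7x^2 + 4y^3)·y' = 0, and therefore
  dy/dx = -(14xy)/(7x^2 + 4y^3) = -14xy/(7x^2 + 4y^3)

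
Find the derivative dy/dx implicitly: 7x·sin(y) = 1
Apply d/dx to both sides, remembering that y depends on x. Each occurrence of y therefore brings in a y' = dy/dx via the chain rule.

With F(x, y) equal to the left-hand side minus the right, differentiate F term by term:
  d/dx[7x·sin(y)] = 7x·y'·cos(y) + 7sin(y)
  d/dx[-1] = 0
Adding these up, d/dx[F] = 0 becomes
  (7sin(y)) + (7x·cos(y))·y' = 0,
so isolating y',
  dy/dx = -(7sin(y))/(7x·cos(y)) = -tan(y)/x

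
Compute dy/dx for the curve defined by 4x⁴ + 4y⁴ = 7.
Apply d/dx to both sides, remembering that y depends on x. Each occurrence of y therefore brings in a y' = dy/dx via the chain rule.

With F(x, y) equal to the left-hand side minus the right, differentiate F term by term:
  d/dx[4x^4] = 16x^3
  d/dx[4y^4] = 16y^3·y'
  d/dx[-7] = 0
Adding these up, d/dx[F] = 0 becomes
  (16x^3) + (16y^3)·y' = 0,
so isolating y',
  dy/dx = -(16x^3)/(16y^3) = -x^3/y^3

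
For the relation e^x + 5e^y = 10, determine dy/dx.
Apply d/dx to both sides, remembering that y depends on x. Each occurrence of y therefore brings in a y' = dy/dx via the chain rule.

With F(x, y) equal to the left-hand side minus the right, differentiate F term by term:
  d/dx[e^(x)] = e^(x)
  d/dx[5e^(y)] = 5·y'·e^(y)
  d/dx[-10] = 0
Adding these up, d/dx[F] = 0 becomes
  (e^(x)) + (5e^(y))·y' = 0,
so isolating y',
  dy/dx = -(e^(x))/(5e^(y)) = -e^(x - y)/5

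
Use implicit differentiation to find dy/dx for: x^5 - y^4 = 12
Differentiate the relation implicitly: treat y = y(x) and apply the chain rule, so every y-derivative picks up a y' = dy/dx factor.

With everything moved to the left-hand side, differentiate term by term:
  d/dx[x^5] = 5x^4
  d/dx[-y^4] = -4y^3·y'
  d/dx[-12] = 0

Separating the contributions that come from x directly and those that come through y:
  without y':      5x^4
  multiplying y':  -4y^3

so (5x^4) + (-4y^3)·y' = 0, and therefore
  dy/dx = -(5x^4)/(-4y^3) = 5x^4/(4y^3)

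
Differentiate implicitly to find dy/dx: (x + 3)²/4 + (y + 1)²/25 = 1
Take d/dx of both sides. Since y is implicitly a function of x, the chain rule attaches a y' = dy/dx factor whenever we differentiate through y.

Set F(x, y) = (left side) − (right side), so the curve is F = 0. Differentiating each term of F:
  d/dx[(x + 3)^2/4] = x/2 + 3/2
  d/dx[(y + 1)^2/25] = 2·y'(y + 1)/25
  d/dx[-1] = 0

Collecting, the y'-free part is the partial derivative in x and the y' coefficient is the partial derivative in y:
  ∂F/∂x = x/2 + 3/2
  ∂F/∂y = 2y/25 + 2/25

so d/dx[F(x, y(x))] = ∂F/∂x + (∂F/∂y)·y' = 0. Rearranging,
  dy/dx = -(∂F/∂x)/(∂F/∂y) = -(x/2 + 3/2)/(2y/25 + 2/25)
        = -((x + 3)/2)/(2(y + 1)/25) = 25(-x - 3)/(4(y + 1))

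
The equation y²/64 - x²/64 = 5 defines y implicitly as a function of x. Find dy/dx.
Differentiate both sides with respect to x, treating y as y(x). By the chain rule, any term containing y contributes a factor of y' = dy/dx when we differentiate it.

Move every term to one side and write the relation as F(x, y) = 0. Term by term,
  d/dx[-x^2/64] = -x/32
  d/dx[y^2/64] = y·y'/32
  d/dx[-5] = 0

The pieces without y' make up ∂F/∂x and the coefficient of y' is ∂F/∂y:
  ∂F/∂x = -x/32,
  ∂F/∂y = y/32.

Since d/dx[F] = ∂F/∂x + (∂F/∂y)·y' = 0, solve for y':
  (∂F/∂y)·y' = -∂F/∂x
  dy/dx = -(∂F/∂x)/(∂F/∂y) = -(-x/32)/(y/32) = x/y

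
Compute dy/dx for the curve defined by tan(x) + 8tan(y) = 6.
Take d/dx of both sides. Since y is implicitly a function of x, the chain rule attaches a y' = dy/dx factor whenever we differentiate through y.

Set F(x, y) = (left side) − (right side), so the curve is F = 0. Differentiating each term of F:
  d/dx[tan(x)] = tan(x)^2 + 1
  d/dx[8tan(y)] = 8·y'(tan(y)^2 + 1)
  d/dx[-6] = 0

Collecting, the y'-free part is the partial derivative in x and the y' coefficient is the partial derivative in y:
  ∂F/∂x = tan(x)^2 + 1
  ∂F/∂y = 8tan(y)^2 + 8

so d/dx[F(x, y(x))] = ∂F/∂x + (∂F/∂y)·y' = 0. Rearranging,
  dy/dx = -(∂F/∂x)/(∂F/∂y) = -(tan(x)^2 + 1)/(8tan(y)^2 + 8) = -cos(y)^2/(8cos(x)^2)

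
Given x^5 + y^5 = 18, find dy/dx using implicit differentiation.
Differentiate the relation implicitly: treat y = y(x) and apply the chain rule, so every y-derivative picks up a y' = dy/dx factor.

With everything moved to the left-hand side, differentiate term by term:
  d/dx[x^5] = 5x^4
  d/dx[y^5] = 5y^4·y'
  d/dx[-18] = 0

Separating the contributions that come from x directly and those that come through y:
  without y':      5x^4
  multiplying y':  5y^4

so (5x^4) + (5y^4)·y' = 0, and therefore
  dy/dx = -(5x^4)/(5y^4) = -x^4/y^4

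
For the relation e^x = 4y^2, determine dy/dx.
Apply d/dx to both sides, remembering that y depends on x. Each occurrence of y therefore brings in a y' = dy/dx via the chain rule.

With F(x, y) equal to the left-hand side minus the right, differentiate F term by term:
  d/dx[-4y^2] = -8y·y'
  d/dx[e^(x)] = e^(x)
Adding these up, d/dx[F] = 0 becomes
  (e^(x)) + (-8y)·y' = 0,
so isolating y',
  dy/dx = -(e^(x))/(-8y) = e^(x)/(8y)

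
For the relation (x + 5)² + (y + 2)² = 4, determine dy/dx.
Take d/dx of both sides. Since y is implicitly a function of x, the chain rule attaches a y' = dy/dx factor whenever we differentiate through y.

Set F(x, y) = (left side) − (right side), so the curve is F = 0. Differentiating each term of F:
  d/dx[(x + 5)^2] = 2x + 10
  d/dx[(y + 2)^2] = 2·y'(y + 2)
  d/dx[-4] = 0

Collecting, the y'-free part is the partial derivative in x and the y' coefficient is the partial derivative in y:
  ∂F/∂x = 2x + 10
  ∂F/∂y = 2y + 4

so d/dx[F(x, y(x))] = ∂F/∂x + (∂F/∂y)·y' = 0. Rearranging,
  dy/dx = -(∂F/∂x)/(∂F/∂y) = -(2x + 10)/(2y + 4) = (-x - 5)/(y + 2)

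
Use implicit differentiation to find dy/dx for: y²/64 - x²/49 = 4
Apply d/dx to both sides, remembering that y depends on x. Each occurrence of y therefore brings in a y' = dy/dx via the chain rule.

With F(x, y) equal to the left-hand side minus the right, differentiate F term by term:
  d/dx[-x^2/49] = -2x/49
  d/dx[y^2/64] = y·y'/32
  d/dx[-4] = 0
Adding these up, d/dx[F] = 0 becomes
  (-2x/49) + (y/32)·y' = 0,
so isolating y',
  dy/dx = -(-2x/49)/(y/32) = 64x/(49y)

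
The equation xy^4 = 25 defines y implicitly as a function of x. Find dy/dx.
Differentiate the relation implicitly: treat y = y(x) and apply the chain rule, so every y-derivative picks up a y' = dy/dx factor.

With everything moved to the left-hand side, differentiate term by term:
  d/dx[xy^4] = 4xy^3·y' + y^4
  d/dx[-25] = 0

Separating the contributions that come from x directly and those that come through y:
  without y':      y^4
  multiplying y':  4xy^3

so (y^4) + (4xy^3)·y' = 0, and therefore
  dy/dx = -(y^4)/(4xy^3) = -y/(4x)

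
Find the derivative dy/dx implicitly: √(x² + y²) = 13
Apply d/dx to both sides, remembering that y depends on x. Each occurrence of y therefore brings in a y' = dy/dx via the chain rule.

With F(x, y) equal to the left-hand side minus the right, differentiate F term by term:
  d/dx[√(x^2 + y^2)] = (x + y·y')/√(x^2 + y^2)
  d/dx[-13] = 0
Adding these up, d/dx[F] = 0 becomes
  (x/√(x^2 + y^2)) + (y/√(x^2 + y^2))·y' = 0,
so isolating y',
  dy/dx = -(x/√(x^2 + y^2))/(y/√(x^2 + y^2)) = -x/y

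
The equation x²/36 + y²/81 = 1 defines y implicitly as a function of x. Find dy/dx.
Differentiate the relation implicitly: treat y = y(x) and apply the chain rule, so every y-derivative picks up a y' = dy/dx factor.

With everything moved to the left-hand side, differentiate term by term:
  d/dx[x^2/36] = x/18
  d/dx[y^2/81] = 2y·y'/81
  d/dx[-1] = 0

Separating the contributions that come from x directly and those that come through y:
  without y':      x/18
  multiplying y':  2y/81

so (x/18) + (2y/81)·y' = 0, and therefore
  dy/dx = -(x/18)/(2y/81) = -9x/(4y)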